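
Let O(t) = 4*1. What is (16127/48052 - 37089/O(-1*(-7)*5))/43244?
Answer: -222767015/1038980344 ≈ -0.21441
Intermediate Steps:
O(t) = 4
(16127/48052 - 37089/O(-1*(-7)*5))/43244 = (16127/48052 - 37089/4)/43244 = (16127*(1/48052) - 37089*¼)*(1/43244) = (16127/48052 - 37089/4)*(1/43244) = -222767015/24026*1/43244 = -222767015/1038980344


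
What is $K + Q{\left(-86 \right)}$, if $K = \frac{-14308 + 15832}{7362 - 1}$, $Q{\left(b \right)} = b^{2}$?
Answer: $\frac{54443480}{7361} \approx 7396.2$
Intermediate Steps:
$K = \frac{1524}{7361} \approx 0.20704$
$K + Q{\left(-86 \right)} = \frac{1524}{7361} + \left(-86\right)^{2} = \frac{1524}{7361} + 7396 = \frac{54443480}{7361}$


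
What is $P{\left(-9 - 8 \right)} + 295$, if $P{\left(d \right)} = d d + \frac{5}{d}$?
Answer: $\frac{9923}{17} \approx 583.71$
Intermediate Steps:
$P{\left(d \right)} = d^{2} + \frac{5}{d}$
$P{\left(-9 - 8 \right)} + 295 = \frac{5 + \left(-9 - 8\right)^{3}}{-9 - 8} + 295 = \frac{5 + \left(-17\right)^{3}}{-17} + 295 = - \frac{5 - 4913}{17} + 295 = \left(- \frac{1}{17}\right) \left(-4908\right) + 295 = \frac{4908}{17} + 295 = \frac{9923}{17}$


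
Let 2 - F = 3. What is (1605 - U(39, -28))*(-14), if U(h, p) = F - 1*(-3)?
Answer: -22442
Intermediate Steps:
F = -1 (F = 2 - 1*3 = 2 - 3 = -1)
U(h, p) = 2 (U(h, p) = -1 - 1*(-3) = -1 + 3 = 2)
(1605 - U(39, -28))*(-14) = (1605 - 1*2)*(-14) = (1605 - 2)*(-14) = 1603*(-14) = -22442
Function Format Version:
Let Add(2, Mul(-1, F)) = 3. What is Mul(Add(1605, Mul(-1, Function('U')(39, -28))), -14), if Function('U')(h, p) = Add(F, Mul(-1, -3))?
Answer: -22442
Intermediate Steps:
F = -1 (F = Add(2, Mul(-1, 3)) = Add(2, -3) = -1)
Function('U')(h, p) = 2 (Function('U')(h, p) = Add(-1, Mul(-1, -3)) = Add(-1, 3) = 2)
Mul(Add(1605, Mul(-1, Function('U')(39, -28))), -14) = Mul(Add(1605, Mul(-1, 2)), -14) = Mul(Add(1605, -2), -14) = Mul(1603, -14) = -22442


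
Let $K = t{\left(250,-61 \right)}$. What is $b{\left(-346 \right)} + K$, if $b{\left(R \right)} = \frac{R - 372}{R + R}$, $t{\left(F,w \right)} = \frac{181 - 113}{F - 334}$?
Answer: $\frac{1657}{7266} \approx 0.22805$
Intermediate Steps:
$t{\left(F,w \right)} = \frac{68}{-334 + F}$
$K = - \frac{17}{21}$ ($K = \frac{68}{-334 + 250} = \frac{68}{-84} = 68 \left(- \frac{1}{84}\right) = - \frac{17}{21} \approx -0.80952$)
$b{\left(R \right)} = \frac{-372 + R}{2 R}$
$b{\left(-346 \right)} + K = \frac{-372 - 346}{2 \left(-346\right)} - \frac{17}{21} = \frac{1}{2} \left(- \frac{1}{346}\right) \left(-718\right) - \frac{17}{21} = \frac{359}{346} - \frac{17}{21} = \frac{1657}{7266}$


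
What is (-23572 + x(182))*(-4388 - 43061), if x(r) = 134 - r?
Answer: 1120745380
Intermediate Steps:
(-23572 + x(182))*(-4388 - 43061) = (-23572 + (134 - 1*182))*(-4388 - 43061) = (-23572 + (134 - 182))*(-47449) = (-23572 - 48)*(-47449) = -23620*(-47449) = 1120745380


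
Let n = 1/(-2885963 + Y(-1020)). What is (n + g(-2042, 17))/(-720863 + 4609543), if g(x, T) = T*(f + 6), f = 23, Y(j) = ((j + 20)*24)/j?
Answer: 12093529343/95391208354140 ≈ 0.00012678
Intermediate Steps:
Y(j) = (480 + 24*j)/j (Y(j) = ((20 + j)*24)/j = (480 + 24*j)/j)
g(x, T) = 29*T (g(x, T) = T*(23 + 6) = T*29 = 29*T)
n = -17/49060971 (n = 1/(-2885963 + (24 + 480/(-1020))) = 1/(-2885963 + (24 + 480*(-1/1020))) = 1/(-2885963 + (24 - 8/17)) = 1/(-2885963 + 400/17) = 1/(-49060971/17) = -17/49060971 ≈ -3.4651e-7)
(n + g(-2042, 17))/(-720863 + 4609543) = (-17/49060971 + 29*17)/(-720863 + 4609543) = (-17/49060971 + 493)/3888680 = (24187058686/49060971)*(1/3888680) = 12093529343/95391208354140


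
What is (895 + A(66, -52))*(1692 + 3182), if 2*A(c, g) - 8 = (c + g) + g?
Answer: 4289120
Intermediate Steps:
A(c, g) = 4 + g + c/2 (A(c, g) = 4 + ((c + g) + g)/2 = 4 + (c + 2*g)/2 = 4 + (g + c/2) = 4 + g + c/2)
(895 + A(66, -52))*(1692 + 3182) = (895 + (4 - 52 + (1/2)*66))*(1692 + 3182) = (895 + (4 - 52 + 33))*4874 = (895 - 15)*4874 = 880*4874 = 4289120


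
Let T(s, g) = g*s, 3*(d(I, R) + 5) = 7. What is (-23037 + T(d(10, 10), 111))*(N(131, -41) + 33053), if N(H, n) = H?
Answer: -774282272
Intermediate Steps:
d(I, R) = -8/3 (d(I, R) = -5 + (1/3)*7 = -5 + 7/3 = -8/3)
(-23037 + T(d(10, 10), 111))*(N(131, -41) + 33053) = (-23037 + 111*(-8/3))*(131 + 33053) = (-23037 - 296)*33184 = -23333*33184 = -774282272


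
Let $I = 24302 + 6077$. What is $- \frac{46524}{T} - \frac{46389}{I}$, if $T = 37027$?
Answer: $- \frac{3130998099}{1124843233} \approx -2.7835$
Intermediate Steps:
$I = 30379$
$- \frac{46524}{T} - \frac{46389}{I} = - \frac{46524}{37027} - \frac{46389}{30379} = - \frac{3130998099}{1124843233}$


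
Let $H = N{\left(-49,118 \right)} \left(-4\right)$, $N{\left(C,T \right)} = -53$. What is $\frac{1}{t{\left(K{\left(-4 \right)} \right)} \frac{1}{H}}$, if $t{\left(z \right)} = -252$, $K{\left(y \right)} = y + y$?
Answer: $- \frac{53}{63} \approx -0.84127$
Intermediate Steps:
$K{\left(y \right)} = 2 y$
$H = 212$ ($H = \left(-53\right) \left(-4\right) = 212$)
$\frac{1}{t{\left(K{\left(-4 \right)} \right)} \frac{1}{H}} = \frac{1}{\left(-252\right) \frac{1}{212}} = \frac{1}{- \frac{63}{53}} = - \frac{53}{63}$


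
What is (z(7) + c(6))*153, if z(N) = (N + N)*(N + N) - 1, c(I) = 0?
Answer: 29835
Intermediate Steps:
z(N) = -1 + 4*N**2 (z(N) = (2*N)*(2*N) - 1 = 4*N**2 - 1 = -1 + 4*N**2)
(z(7) + c(6))*153 = ((-1 + 4*7**2) + 0)*153 = ((-1 + 4*49) + 0)*153 = ((-1 + 196) + 0)*153 = (195 + 0)*153 = 195*153 = 29835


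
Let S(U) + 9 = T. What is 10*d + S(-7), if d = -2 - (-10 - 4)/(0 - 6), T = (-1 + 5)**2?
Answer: -109/3 ≈ -36.333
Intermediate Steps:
T = 16 (T = 4**2 = 16)
S(U) = 7 (S(U) = -9 + 16 = 7)
d = -13/3 (d = -2 - (-14)/(-6) = -2 - (-14)*(-1)/6 = -2 - 1*7/3 = -2 - 7/3 = -13/3 ≈ -4.3333)
10*d + S(-7) = 10*(-13/3) + 7 = -130/3 + 7 = -109/3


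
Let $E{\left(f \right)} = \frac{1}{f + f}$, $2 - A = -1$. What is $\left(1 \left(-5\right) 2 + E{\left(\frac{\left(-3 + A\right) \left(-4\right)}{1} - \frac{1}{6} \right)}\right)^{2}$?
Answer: $169$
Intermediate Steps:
$A = 3$ ($A = 2 - -1 = 2 + 1 = 3$)
$E{\left(f \right)} = \frac{1}{2 f}$
$\left(1 \left(-5\right) 2 + E{\left(\frac{\left(-3 + A\right) \left(-4\right)}{1} - \frac{1}{6} \right)}\right)^{2} = \left(1 \left(-5\right) 2 + \frac{1}{2 \left(\frac{\left(-3 + 3\right) \left(-4\right)}{1} - \frac{1}{6}\right)}\right)^{2} = \left(\left(-5\right) 2 + \frac{1}{2 \left(0 \left(-4\right) 1 - \frac{1}{6}\right)}\right)^{2} = \left(-10 + \frac{1}{2 \left(0 \cdot 1 - \frac{1}{6}\right)}\right)^{2} = \left(-10 + \frac{1}{2 \left(0 - \frac{1}{6}\right)}\right)^{2} = \left(-10 + \frac{1}{2 \left(- \frac{1}{6}\right)}\right)^{2} = \left(-10 + \frac{1}{2} \left(-6\right)\right)^{2} = \left(-10 - 3\right)^{2} = \left(-13\right)^{2} = 169$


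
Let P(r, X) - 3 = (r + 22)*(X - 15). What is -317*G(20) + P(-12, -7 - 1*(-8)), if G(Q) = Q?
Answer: -6477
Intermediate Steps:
P(r, X) = 3 + (-15 + X)*(22 + r) (P(r, X) = 3 + (r + 22)*(X - 15) = 3 + (22 + r)*(-15 + X) = 3 + (-15 + X)*(22 + r))
-317*G(20) + P(-12, -7 - 1*(-8)) = -317*20 + (-327 - 15*(-12) + 22*(-7 - 1*(-8)) + (-7 - 1*(-8))*(-12)) = -6340 + (-327 + 180 + 22*(-7 + 8) + (-7 + 8)*(-12)) = -6340 + (-327 + 180 + 22*1 + 1*(-12)) = -6340 + (-327 + 180 + 22 - 12) = -6340 - 137 = -6477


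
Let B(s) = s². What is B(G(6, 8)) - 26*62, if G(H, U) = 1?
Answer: -1611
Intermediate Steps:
B(G(6, 8)) - 26*62 = 1² - 26*62 = 1 - 1*1612 = 1 - 1612 = -1611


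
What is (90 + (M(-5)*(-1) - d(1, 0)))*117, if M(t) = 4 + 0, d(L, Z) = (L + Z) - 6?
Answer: 10647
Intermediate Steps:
d(L, Z) = -6 + L + Z
M(t) = 4
(90 + (M(-5)*(-1) - d(1, 0)))*117 = (90 + (4*(-1) - (-6 + 1 + 0)))*117 = (90 + (-4 - 1*(-5)))*117 = (90 + (-4 + 5))*117 = (90 + 1)*117 = 91*117 = 10647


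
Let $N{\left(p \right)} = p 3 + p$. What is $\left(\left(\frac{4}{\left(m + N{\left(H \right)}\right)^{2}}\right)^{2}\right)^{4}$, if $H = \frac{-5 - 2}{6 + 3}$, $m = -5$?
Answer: $\frac{121439531096594251776}{650377879817809571042122834561} \approx 1.8672 \cdot 10^{-10}$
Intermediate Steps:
$H = - \frac{7}{9} \approx -0.77778$
$N{\left(p \right)} = 4 p$ ($N{\left(p \right)} = 3 p + p = 4 p$)
$\left(\left(\frac{4}{\left(m + N{\left(H \right)}\right)^{2}}\right)^{2}\right)^{4} = \left(\left(\frac{4}{\left(-5 + 4 \left(- \frac{7}{9}\right)\right)^{2}}\right)^{2}\right)^{4} = \left(\left(\frac{4}{\left(-5 - \frac{28}{9}\right)^{2}}\right)^{2}\right)^{4} = \left(\left(\frac{4}{\left(- \frac{73}{9}\right)^{2}}\right)^{2}\right)^{4} = \left(\left(\frac{4}{\frac{5329}{81}}\right)^{2}\right)^{4} = \left(\left(4 \cdot \frac{81}{5329}\right)^{2}\right)^{4} = \left(\left(\frac{324}{5329}\right)^{2}\right)^{4} = \left(\frac{104976}{28398241}\right)^{4} = \frac{121439531096594251776}{650377879817809571042122834561}$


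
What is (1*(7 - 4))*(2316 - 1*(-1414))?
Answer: 11190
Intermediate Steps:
(1*(7 - 4))*(2316 - 1*(-1414)) = (1*3)*(2316 + 1414) = 3*3730 = 11190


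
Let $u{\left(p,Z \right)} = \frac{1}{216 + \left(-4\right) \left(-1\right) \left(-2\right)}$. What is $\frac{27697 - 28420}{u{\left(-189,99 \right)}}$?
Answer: $-150384$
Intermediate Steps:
$u{\left(p,Z \right)} = \frac{1}{208}$ ($u{\left(p,Z \right)} = \frac{1}{216 + 4 \left(-2\right)} = \frac{1}{216 - 8} = \frac{1}{208}$)
$\frac{27697 - 28420}{u{\left(-189,99 \right)}} = \left(27697 - 28420\right) \frac{1}{\frac{1}{208}} = \left(-723\right) 208 = -150384$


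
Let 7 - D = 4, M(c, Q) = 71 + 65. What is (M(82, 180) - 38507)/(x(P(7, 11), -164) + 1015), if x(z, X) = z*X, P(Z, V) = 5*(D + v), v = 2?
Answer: 38371/3085 ≈ 12.438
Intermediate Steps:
M(c, Q) = 136
D = 3 (D = 7 - 1*4 = 7 - 4 = 3)
P(Z, V) = 25 (P(Z, V) = 5*(3 + 2) = 5*5 = 25)
x(z, X) = X*z
(M(82, 180) - 38507)/(x(P(7, 11), -164) + 1015) = (136 - 38507)/(-164*25 + 1015) = -38371/(-4100 + 1015) = -38371/(-3085) = -38371*(-1/3085) = 38371/3085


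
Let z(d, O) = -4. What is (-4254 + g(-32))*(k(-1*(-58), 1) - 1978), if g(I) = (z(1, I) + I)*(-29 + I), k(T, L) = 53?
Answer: 3961650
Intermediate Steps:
g(I) = (-29 + I)*(-4 + I) (g(I) = (-4 + I)*(-29 + I) = (-29 + I)*(-4 + I))
(-4254 + g(-32))*(k(-1*(-58), 1) - 1978) = (-4254 + (116 + (-32)² - 33*(-32)))*(53 - 1978) = (-4254 + (116 + 1024 + 1056))*(-1925) = (-4254 + 2196)*(-1925) = -2058*(-1925) = 3961650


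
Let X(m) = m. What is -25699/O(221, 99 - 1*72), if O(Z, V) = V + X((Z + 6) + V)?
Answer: -25699/281 ≈ -91.456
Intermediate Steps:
O(Z, V) = 6 + Z + 2*V (O(Z, V) = V + ((Z + 6) + V) = V + ((6 + Z) + V) = V + (6 + V + Z) = 6 + Z + 2*V)
-25699/O(221, 99 - 1*72) = -25699/(6 + 221 + 2*(99 - 1*72)) = -25699/(6 + 221 + 2*(99 - 72)) = -25699/(6 + 221 + 2*27) = -25699/(6 + 221 + 54) = -25699/281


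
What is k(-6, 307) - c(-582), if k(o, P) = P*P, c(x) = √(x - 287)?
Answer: 94249 - I*√869 ≈ 94249.0 - 29.479*I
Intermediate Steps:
c(x) = √(-287 + x)
k(o, P) = P²
k(-6, 307) - c(-582) = 307² - √(-287 - 582) = 94249 - √(-869) = 94249 - I*√869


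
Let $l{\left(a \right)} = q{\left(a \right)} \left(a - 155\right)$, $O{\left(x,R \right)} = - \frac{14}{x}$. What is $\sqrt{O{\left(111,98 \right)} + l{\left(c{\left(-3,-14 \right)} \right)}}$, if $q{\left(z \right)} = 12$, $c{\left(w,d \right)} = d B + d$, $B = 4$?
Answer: $\frac{i \sqrt{33268254}}{111} \approx 51.963 i$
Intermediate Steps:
$c{\left(w,d \right)} = 5 d$ ($c{\left(w,d \right)} = d 4 + d = 4 d + d = 5 d$)
$l{\left(a \right)} = -1860 + 12 a$ ($l{\left(a \right)} = 12 \left(a - 155\right) = 12 \left(-155 + a\right) = -1860 + 12 a$)
$\sqrt{O{\left(111,98 \right)} + l{\left(c{\left(-3,-14 \right)} \right)}} = \sqrt{- \frac{14}{111} - \left(1860 - 12 \cdot 5 \left(-14\right)\right)} = \sqrt{\left(-14\right) \frac{1}{111} + \left(-1860 + 12 \left(-70\right)\right)} = \sqrt{- \frac{14}{111} - 2700} = \sqrt{- \frac{299714}{111}} = \frac{i \sqrt{33268254}}{111}$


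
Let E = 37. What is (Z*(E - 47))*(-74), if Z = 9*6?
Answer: 39960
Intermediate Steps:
Z = 54
(Z*(E - 47))*(-74) = (54*(37 - 47))*(-74) = (54*(-10))*(-74) = -540*(-74) = 39960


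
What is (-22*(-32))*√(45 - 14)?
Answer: 704*√31 ≈ 3919.7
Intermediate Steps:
(-22*(-32))*√(45 - 14) = 704*√31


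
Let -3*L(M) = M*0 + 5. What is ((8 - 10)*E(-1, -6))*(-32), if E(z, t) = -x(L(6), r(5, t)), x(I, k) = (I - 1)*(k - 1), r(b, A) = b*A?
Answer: -15872/3 ≈ -5290.7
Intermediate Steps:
L(M) = -5/3 (L(M) = -(M*0 + 5)/3 = -(0 + 5)/3 = -1/3*5 = -5/3)
r(b, A) = A*b
x(I, k) = (-1 + I)*(-1 + k)
E(z, t) = -8/3 + 40*t/3 (E(z, t) = -(1 - 1*(-5/3) - t*5 - 5*t*5/3) = -(1 + 5/3 - 5*t - 25*t/3) = -(8/3 - 40*t/3) = -8/3 + 40*t/3)
((8 - 10)*E(-1, -6))*(-32) = ((8 - 10)*(-8/3 + (40/3)*(-6)))*(-32) = -2*(-8/3 - 80)*(-32) = -2*(-248/3)*(-32) = (496/3)*(-32) = -15872/3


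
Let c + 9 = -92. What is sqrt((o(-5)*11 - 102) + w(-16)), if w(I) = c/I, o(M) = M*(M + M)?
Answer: sqrt(7269)/4 ≈ 21.315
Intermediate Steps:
c = -101 (c = -9 - 92 = -101)
o(M) = 2*M**2 (o(M) = M*(2*M) = 2*M**2)
w(I) = -101/I
sqrt((o(-5)*11 - 102) + w(-16)) = sqrt(((2*(-5)**2)*11 - 102) - 101/(-16)) = sqrt(((2*25)*11 - 102) - 101*(-1/16)) = sqrt((50*11 - 102) + 101/16) = sqrt((550 - 102) + 101/16) = sqrt(448 + 101/16) = sqrt(7269/16) = sqrt(7269)/4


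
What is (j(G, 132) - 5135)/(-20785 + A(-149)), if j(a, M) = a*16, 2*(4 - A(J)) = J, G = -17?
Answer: 10814/41413 ≈ 0.26113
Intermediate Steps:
A(J) = 4 - J/2
j(a, M) = 16*a
(j(G, 132) - 5135)/(-20785 + A(-149)) = (16*(-17) - 5135)/(-20785 + (4 - ½*(-149))) = (-272 - 5135)/(-20785 + (4 + 149/2)) = -5407/(-20785 + 157/2) = -5407/(-41413/2) = -5407*(-2/41413) = 10814/41413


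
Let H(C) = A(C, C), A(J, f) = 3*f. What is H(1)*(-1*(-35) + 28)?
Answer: 189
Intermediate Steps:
H(C) = 3*C
H(1)*(-1*(-35) + 28) = (3*1)*(-1*(-35) + 28) = 3*(35 + 28) = 3*63 = 189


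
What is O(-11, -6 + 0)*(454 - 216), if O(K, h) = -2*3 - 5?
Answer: -2618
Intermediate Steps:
O(K, h) = -11 (O(K, h) = -6 - 5 = -11)
O(-11, -6 + 0)*(454 - 216) = -11*(454 - 216) = -11*238 = -2618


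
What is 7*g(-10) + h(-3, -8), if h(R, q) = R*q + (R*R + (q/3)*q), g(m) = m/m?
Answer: 184/3 ≈ 61.333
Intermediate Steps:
g(m) = 1
h(R, q) = R² + q²/3 + R*q (h(R, q) = R*q + (R² + (q*(⅓))*q) = R*q + (R² + (q/3)*q) = R*q + (R² + q²/3) = R² + q²/3 + R*q)
7*g(-10) + h(-3, -8) = 7*1 + ((-3)² + (⅓)*(-8)² - 3*(-8)) = 7 + (9 + (⅓)*64 + 24) = 7 + (9 + 64/3 + 24) = 7 + 163/3 = 184/3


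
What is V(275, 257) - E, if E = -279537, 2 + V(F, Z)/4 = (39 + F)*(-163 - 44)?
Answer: 19537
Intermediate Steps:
V(F, Z) = -32300 - 828*F (V(F, Z) = -8 + 4*((39 + F)*(-163 - 44)) = -8 + 4*((39 + F)*(-207)) = -8 + 4*(-8073 - 207*F) = -8 + (-32292 - 828*F) = -32300 - 828*F)
V(275, 257) - E = (-32300 - 828*275) - 1*(-279537) = (-32300 - 227700) + 279537 = -260000 + 279537 = 19537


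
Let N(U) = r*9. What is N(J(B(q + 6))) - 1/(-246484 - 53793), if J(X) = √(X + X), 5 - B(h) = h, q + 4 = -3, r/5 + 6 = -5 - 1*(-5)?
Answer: -81074789/300277 ≈ -270.00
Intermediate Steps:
r = -30 (r = -30 + 5*(-5 - 1*(-5)) = -30 + 5*(-5 + 5) = -30 + 5*0 = -30 + 0 = -30)
q = -7 (q = -4 - 3 = -7)
B(h) = 5 - h
J(X) = √2*√X (J(X) = √(2*X) = √2*√X)
N(U) = -270 (N(U) = -30*9 = -270)
N(J(B(q + 6))) - 1/(-246484 - 53793) = -270 - 1/(-246484 - 53793) = -270 - 1/(-300277) = -270 - 1*(-1/300277) = -270 + 1/300277 = -81074789/300277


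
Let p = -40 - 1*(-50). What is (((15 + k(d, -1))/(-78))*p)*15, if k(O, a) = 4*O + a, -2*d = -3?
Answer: -500/13 ≈ -38.462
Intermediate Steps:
d = 3/2 (d = -½*(-3) = 3/2 ≈ 1.5000)
k(O, a) = a + 4*O
p = 10 (p = -40 + 50 = 10)
(((15 + k(d, -1))/(-78))*p)*15 = (((15 + (-1 + 4*(3/2)))/(-78))*10)*15 = (((15 + (-1 + 6))*(-1/78))*10)*15 = (((15 + 5)*(-1/78))*10)*15 = ((20*(-1/78))*10)*15 = -10/39*10*15 = -100/39*15 = -500/13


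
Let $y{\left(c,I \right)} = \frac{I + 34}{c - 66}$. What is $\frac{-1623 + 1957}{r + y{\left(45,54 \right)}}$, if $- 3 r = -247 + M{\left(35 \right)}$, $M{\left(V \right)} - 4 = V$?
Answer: $\frac{1169}{228} \approx 5.1272$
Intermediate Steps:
$y{\left(c,I \right)} = \frac{34 + I}{-66 + c}$
$M{\left(V \right)} = 4 + V$
$r = \frac{208}{3}$ ($r = - \frac{-247 + \left(4 + 35\right)}{3} = - \frac{-247 + 39}{3} = \left(- \frac{1}{3}\right) \left(-208\right) = \frac{208}{3} \approx 69.333$)
$\frac{-1623 + 1957}{r + y{\left(45,54 \right)}} = \frac{-1623 + 1957}{\frac{208}{3} + \frac{34 + 54}{-66 + 45}} = \frac{334}{\frac{208}{3} + \frac{1}{-21} \cdot 88} = \frac{334}{\frac{208}{3} - \frac{88}{21}} = \frac{334}{\frac{456}{7}} = 334 \cdot \frac{7}{456} = \frac{1169}{228}$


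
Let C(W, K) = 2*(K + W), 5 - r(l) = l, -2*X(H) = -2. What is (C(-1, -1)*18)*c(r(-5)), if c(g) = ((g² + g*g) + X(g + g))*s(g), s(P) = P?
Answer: -144720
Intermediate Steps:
X(H) = 1 (X(H) = -½*(-2) = 1)
r(l) = 5 - l
c(g) = g*(1 + 2*g²) (c(g) = ((g² + g*g) + 1)*g = ((g² + g²) + 1)*g = (2*g² + 1)*g = (1 + 2*g²)*g = g*(1 + 2*g²))
C(W, K) = 2*K + 2*W
(C(-1, -1)*18)*c(r(-5)) = ((2*(-1) + 2*(-1))*18)*((5 - 1*(-5)) + 2*(5 - 1*(-5))³) = ((-2 - 2)*18)*((5 + 5) + 2*(5 + 5)³) = (-4*18)*(10 + 2*10³) = -72*(10 + 2*1000) = -72*(10 + 2000) = -72*2010 = -144720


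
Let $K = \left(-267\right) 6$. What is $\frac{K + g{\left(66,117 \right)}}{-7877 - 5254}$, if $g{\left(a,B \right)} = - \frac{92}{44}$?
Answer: $\frac{17645}{144441} \approx 0.12216$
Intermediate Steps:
$g{\left(a,B \right)} = - \frac{23}{11}$ ($g{\left(a,B \right)} = \left(-92\right) \frac{1}{44} = - \frac{23}{11}$)
$K = -1602$
$\frac{K + g{\left(66,117 \right)}}{-7877 - 5254} = \frac{-1602 - \frac{23}{11}}{-7877 - 5254} = - \frac{17645}{11 \left(-13131\right)} = \left(- \frac{17645}{11}\right) \left(- \frac{1}{13131}\right) = \frac{17645}{144441}$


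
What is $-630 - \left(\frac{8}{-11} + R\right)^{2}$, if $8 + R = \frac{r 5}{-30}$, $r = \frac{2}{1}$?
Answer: $- \frac{775471}{1089} \approx -712.09$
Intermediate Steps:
$r = 2$ ($r = 2 \cdot 1 = 2$)
$R = - \frac{25}{3}$ ($R = -8 + \frac{2 \cdot 5}{-30} = -8 + 10 \left(- \frac{1}{30}\right) = -8 - \frac{1}{3} = - \frac{25}{3} \approx -8.3333$)
$-630 - \left(\frac{8}{-11} + R\right)^{2} = -630 - \left(\frac{8}{-11} - \frac{25}{3}\right)^{2} = -630 - \left(8 \left(- \frac{1}{11}\right) - \frac{25}{3}\right)^{2} = -630 - \left(- \frac{8}{11} - \frac{25}{3}\right)^{2} = -630 - \left(- \frac{299}{33}\right)^{2} = -630 - \frac{89401}{1089} = - \frac{775471}{1089}$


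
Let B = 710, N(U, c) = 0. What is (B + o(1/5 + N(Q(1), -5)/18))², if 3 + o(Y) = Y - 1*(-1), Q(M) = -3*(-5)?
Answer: 12538681/25 ≈ 5.0155e+5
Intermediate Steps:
Q(M) = 15
o(Y) = -2 + Y (o(Y) = -3 + (Y - 1*(-1)) = -3 + (Y + 1) = -3 + (1 + Y) = -2 + Y)
(B + o(1/5 + N(Q(1), -5)/18))² = (710 + (-2 + (1/5 + 0/18)))² = (710 + (-2 + (1*(⅕) + 0*(1/18))))² = (710 + (-2 + (⅕ + 0)))² = (710 + (-2 + ⅕))² = (710 - 9/5)² = (3541/5)² = 12538681/25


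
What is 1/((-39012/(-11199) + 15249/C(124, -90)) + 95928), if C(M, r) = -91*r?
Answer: 783930/75205027483 ≈ 1.0424e-5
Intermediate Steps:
1/((-39012/(-11199) + 15249/C(124, -90)) + 95928) = 1/((-39012/(-11199) + 15249/((-91*(-90)))) + 95928) = 1/((-39012*(-1/11199) + 15249/8190) + 95928) = 1/((13004/3733 + 15249*(1/8190)) + 95928) = 1/((13004/3733 + 391/210) + 95928) = 1/(4190443/783930 + 95928) = 1/(75205027483/783930) = 783930/75205027483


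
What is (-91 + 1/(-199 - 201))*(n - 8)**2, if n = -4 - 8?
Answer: -36401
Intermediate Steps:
n = -12
(-91 + 1/(-199 - 201))*(n - 8)**2 = (-91 + 1/(-199 - 201))*(-12 - 8)**2 = (-91 + 1/(-400))*(-20)**2 = (-91 - 1/400)*400 = -36401/400*400 = -36401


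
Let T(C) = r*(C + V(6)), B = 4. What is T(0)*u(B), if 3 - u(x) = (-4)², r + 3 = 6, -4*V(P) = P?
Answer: 117/2 ≈ 58.500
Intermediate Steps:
V(P) = -P/4
r = 3 (r = -3 + 6 = 3)
T(C) = -9/2 + 3*C (T(C) = 3*(C - ¼*6) = 3*(C - 3/2) = 3*(-3/2 + C) = -9/2 + 3*C)
u(x) = -13 (u(x) = 3 - 1*(-4)² = 3 - 1*16 = 3 - 16 = -13)
T(0)*u(B) = (-9/2 + 3*0)*(-13) = (-9/2 + 0)*(-13) = -9/2*(-13) = 117/2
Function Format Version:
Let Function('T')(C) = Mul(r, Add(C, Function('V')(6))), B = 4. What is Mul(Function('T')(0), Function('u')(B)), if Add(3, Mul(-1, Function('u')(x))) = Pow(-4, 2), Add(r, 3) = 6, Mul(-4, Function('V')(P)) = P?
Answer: Rational(117, 2) ≈ 58.500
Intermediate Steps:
Function('V')(P) = Mul(Rational(-1, 4), P)
r = 3 (r = Add(-3, 6) = 3)
Function('T')(C) = Add(Rational(-9, 2), Mul(3, C)) (Function('T')(C) = Mul(3, Add(C, Mul(Rational(-1, 4), 6))) = Mul(3, Add(C, Rational(-3, 2))) = Mul(3, Add(Rational(-3, 2), C)) = Add(Rational(-9, 2), Mul(3, C)))
Function('u')(x) = -13 (Function('u')(x) = Add(3, Mul(-1, Pow(-4, 2))) = Add(3, Mul(-1, 16)) = Add(3, -16) = -13)
Mul(Function('T')(0), Function('u')(B)) = Mul(Add(Rational(-9, 2), Mul(3, 0)), -13) = Mul(Add(Rational(-9, 2), 0), -13) = Mul(Rational(-9, 2), -13) = Rational(117, 2)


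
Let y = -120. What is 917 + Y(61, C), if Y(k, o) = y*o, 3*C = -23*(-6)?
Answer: -4603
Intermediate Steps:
C = 46 (C = (-23*(-6))/3 = (⅓)*138 = 46)
Y(k, o) = -120*o
917 + Y(61, C) = 917 - 120*46 = 917 - 5520 = -4603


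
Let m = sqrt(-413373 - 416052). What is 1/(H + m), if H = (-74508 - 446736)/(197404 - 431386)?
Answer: 376425042/140152099345189 - 844870005*I*sqrt(33177)/140152099345189 ≈ 2.6858e-6 - 0.001098*I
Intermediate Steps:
H = 28958/12999 (H = -521244/(-233982) = -521244*(-1/233982) = 28958/12999 ≈ 2.2277)
m = 5*I*sqrt(33177) (m = sqrt(-829425) = 5*I*sqrt(33177) ≈ 910.73*I)
1/(H + m) = 1/(28958/12999 + 5*I*sqrt(33177))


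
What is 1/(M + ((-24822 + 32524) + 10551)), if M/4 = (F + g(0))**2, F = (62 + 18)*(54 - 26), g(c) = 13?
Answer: 1/20322289 ≈ 4.9207e-8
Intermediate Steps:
F = 2240 (F = 80*28 = 2240)
M = 20304036 (M = 4*(2240 + 13)**2 = 4*2253**2 = 4*5076009 = 20304036)
1/(M + ((-24822 + 32524) + 10551)) = 1/(20304036 + ((-24822 + 32524) + 10551)) = 1/(20304036 + (7702 + 10551)) = 1/(20304036 + 18253) = 1/20322289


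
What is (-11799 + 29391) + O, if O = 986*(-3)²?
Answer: 26466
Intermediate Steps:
O = 8874 (O = 986*9 = 8874)
(-11799 + 29391) + O = (-11799 + 29391) + 8874 = 17592 + 8874 = 26466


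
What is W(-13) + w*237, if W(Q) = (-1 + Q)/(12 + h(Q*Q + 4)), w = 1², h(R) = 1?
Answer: 3067/13 ≈ 235.92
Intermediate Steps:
w = 1
W(Q) = -1/13 + Q/13 (W(Q) = (-1 + Q)/(12 + 1) = (-1 + Q)/13 = (-1 + Q)*(1/13) = -1/13 + Q/13)
W(-13) + w*237 = (-1/13 + (1/13)*(-13)) + 1*237 = (-1/13 - 1) + 237 = -14/13 + 237 = 3067/13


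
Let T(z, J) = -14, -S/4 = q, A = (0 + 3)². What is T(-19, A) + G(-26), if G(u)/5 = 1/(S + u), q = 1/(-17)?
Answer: -6217/438 ≈ -14.194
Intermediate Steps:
A = 9 (A = 3² = 9)
q = -1/17 ≈ -0.058824
S = 4/17 (S = -4*(-1/17) = 4/17 ≈ 0.23529)
G(u) = 5/(4/17 + u)
T(-19, A) + G(-26) = -14 + 85/(4 + 17*(-26)) = -14 + 85/(4 - 442) = -14 + 85/(-438) = -14 + 85*(-1/438) = -14 - 85/438 = -6217/438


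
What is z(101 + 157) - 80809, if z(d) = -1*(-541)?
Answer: -80268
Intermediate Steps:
z(d) = 541
z(101 + 157) - 80809 = 541 - 80809 = -80268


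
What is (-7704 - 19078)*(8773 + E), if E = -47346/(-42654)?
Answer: -1670531213736/7109 ≈ -2.3499e+8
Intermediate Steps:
E = 7891/7109 (E = -47346*(-1/42654) = 7891/7109 ≈ 1.1100)
(-7704 - 19078)*(8773 + E) = (-7704 - 19078)*(8773 + 7891/7109) = -26782*62375148/7109 = -1670531213736/7109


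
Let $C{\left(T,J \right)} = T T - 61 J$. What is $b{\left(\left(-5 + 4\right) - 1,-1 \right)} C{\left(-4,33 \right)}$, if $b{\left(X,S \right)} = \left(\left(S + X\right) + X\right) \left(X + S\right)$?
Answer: $-29955$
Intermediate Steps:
$b{\left(X,S \right)} = \left(S + X\right) \left(S + 2 X\right)$ ($b{\left(X,S \right)} = \left(S + 2 X\right) \left(S + X\right) = \left(S + X\right) \left(S + 2 X\right)$)
$C{\left(T,J \right)} = T^{2} - 61 J$
$b{\left(\left(-5 + 4\right) - 1,-1 \right)} C{\left(-4,33 \right)} = \left(\left(-1\right)^{2} + 2 \left(\left(-5 + 4\right) - 1\right)^{2} + 3 \left(-1\right) \left(\left(-5 + 4\right) - 1\right)\right) \left(\left(-4\right)^{2} - 2013\right) = \left(1 + 2 \left(-1 - 1\right)^{2} + 3 \left(-1\right) \left(-1 - 1\right)\right) \left(16 - 2013\right) = \left(1 + 2 \left(-2\right)^{2} + 3 \left(-1\right) \left(-2\right)\right) \left(-1997\right) = \left(1 + 2 \cdot 4 + 6\right) \left(-1997\right) = \left(1 + 8 + 6\right) \left(-1997\right) = 15 \left(-1997\right) = -29955$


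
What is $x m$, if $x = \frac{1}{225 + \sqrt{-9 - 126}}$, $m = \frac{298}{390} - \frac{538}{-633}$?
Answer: $\frac{66409}{9282312} - \frac{66409 i \sqrt{15}}{696173400} \approx 0.0071544 - 0.00036945 i$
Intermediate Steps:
$m = \frac{66409}{41145}$ ($m = 298 \cdot \frac{1}{390} - - \frac{538}{633} = \frac{149}{195} + \frac{538}{633} = \frac{66409}{41145} \approx 1.614$)
$x = \frac{1}{225 + 3 i \sqrt{15}}$ ($x = \frac{1}{225 + \sqrt{-135}} = \frac{1}{225 + 3 i \sqrt{15}} \approx 0.0044326 - 0.0002289 i$)
$x m = \left(\frac{5}{1128} - \frac{i \sqrt{15}}{16920}\right) \frac{66409}{41145} = \frac{66409}{9282312} - \frac{66409 i \sqrt{15}}{696173400}$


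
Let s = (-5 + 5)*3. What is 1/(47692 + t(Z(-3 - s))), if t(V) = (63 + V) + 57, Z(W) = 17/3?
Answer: 3/143453 ≈ 2.0913e-5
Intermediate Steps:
s = 0 (s = 0*3 = 0)
Z(W) = 17/3 (Z(W) = 17*(⅓) = 17/3)
t(V) = 120 + V
1/(47692 + t(Z(-3 - s))) = 1/(47692 + (120 + 17/3)) = 1/(47692 + 377/3) = 1/(143453/3) = 3/143453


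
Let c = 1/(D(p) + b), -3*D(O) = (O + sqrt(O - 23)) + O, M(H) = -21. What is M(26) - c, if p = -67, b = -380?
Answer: 9*(-7*sqrt(10) + 2347*I)/(-1006*I + 3*sqrt(10)) ≈ -20.997 - 2.8119e-5*I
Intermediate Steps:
D(O) = -2*O/3 - sqrt(-23 + O)/3 (D(O) = -((O + sqrt(O - 23)) + O)/3 = -((O + sqrt(-23 + O)) + O)/3 = -(sqrt(-23 + O) + 2*O)/3 = -2*O/3 - sqrt(-23 + O)/3)
c = 1/(-1006/3 - I*sqrt(10)) (c = 1/((-2/3*(-67) - sqrt(-23 - 67)/3) - 380) = 1/((134/3 - I*sqrt(10)) - 380) = 1/(-1006/3 - I*sqrt(10)) ≈ -0.0029818 + 2.812e-5*I)
M(26) - c = -21 - (-1509/506063 + 9*I*sqrt(10)/1012126) = -21 + (1509/506063 - 9*I*sqrt(10)/1012126) = -10625814/506063 - 9*I*sqrt(10)/1012126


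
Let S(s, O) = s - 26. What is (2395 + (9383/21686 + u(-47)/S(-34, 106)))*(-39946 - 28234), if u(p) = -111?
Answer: -253178989127/1549 ≈ -1.6345e+8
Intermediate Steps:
S(s, O) = -26 + s
(2395 + (9383/21686 + u(-47)/S(-34, 106)))*(-39946 - 28234) = (2395 + (9383/21686 - 111/(-26 - 34)))*(-39946 - 28234) = (2395 + (9383*(1/21686) - 111/(-60)))*(-68180) = (2395 + (9383/21686 - 111*(-1/60)))*(-68180) = (2395 + (9383/21686 + 37/20))*(-68180) = (2395 + 495021/216860)*(-68180) = (519874721/216860)*(-68180) = -253178989127/1549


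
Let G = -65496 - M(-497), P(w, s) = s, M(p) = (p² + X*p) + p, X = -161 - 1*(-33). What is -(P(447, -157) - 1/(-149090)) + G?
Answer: -55978375031/149090 ≈ -3.7547e+5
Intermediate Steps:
X = -128 (X = -161 + 33 = -128)
M(p) = p² - 127*p (M(p) = (p² - 128*p) + p = p² - 127*p)
G = -375624 (G = -65496 - (-497)*(-127 - 497) = -65496 - (-497)*(-624) = -65496 - 1*310128 = -65496 - 310128 = -375624)
-(P(447, -157) - 1/(-149090)) + G = -(-157 - 1/(-149090)) - 375624 = -(-157 - 1*(-1/149090)) - 375624 = -(-157 + 1/149090) - 375624 = -1*(-23407129/149090) - 375624 = 23407129/149090 - 375624 = -55978375031/149090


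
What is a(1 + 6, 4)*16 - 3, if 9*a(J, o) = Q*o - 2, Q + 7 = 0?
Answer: -169/3 ≈ -56.333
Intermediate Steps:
Q = -7 (Q = -7 + 0 = -7)
a(J, o) = -2/9 - 7*o/9 (a(J, o) = (-7*o - 2)/9 = (-2 - 7*o)/9 = -2/9 - 7*o/9)
a(1 + 6, 4)*16 - 3 = (-2/9 - 7/9*4)*16 - 3 = (-2/9 - 28/9)*16 - 3 = -10/3*16 - 3 = -160/3 - 3 = -169/3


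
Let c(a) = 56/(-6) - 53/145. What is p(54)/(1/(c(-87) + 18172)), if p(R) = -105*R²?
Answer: -161267067612/29 ≈ -5.5609e+9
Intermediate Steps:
c(a) = -4219/435 (c(a) = 56*(-⅙) - 53*1/145 = -28/3 - 53/145 = -4219/435)
p(54)/(1/(c(-87) + 18172)) = (-105*54²)/(1/(-4219/435 + 18172)) = (-105*2916)/(1/(7900601/435)) = -306180/435/7900601 = -306180*7900601/435 = -161267067612/29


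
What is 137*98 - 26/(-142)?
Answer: 953259/71 ≈ 13426.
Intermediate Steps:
137*98 - 26/(-142) = 13426 - 26*(-1/142) = 13426 + 13/71 = 953259/71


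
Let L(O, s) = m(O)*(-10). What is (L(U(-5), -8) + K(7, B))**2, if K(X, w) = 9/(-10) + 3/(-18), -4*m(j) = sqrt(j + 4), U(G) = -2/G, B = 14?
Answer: 12887/450 - 16*sqrt(110)/15 ≈ 17.450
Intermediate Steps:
m(j) = -sqrt(4 + j)/4 (m(j) = -sqrt(j + 4)/4 = -sqrt(4 + j)/4)
K(X, w) = -16/15 (K(X, w) = 9*(-1/10) + 3*(-1/18) = -9/10 - 1/6 = -16/15)
L(O, s) = 5*sqrt(4 + O)/2 (L(O, s) = -sqrt(4 + O)/4*(-10) = 5*sqrt(4 + O)/2)
(L(U(-5), -8) + K(7, B))**2 = (5*sqrt(4 - 2/(-5))/2 - 16/15)**2 = (5*sqrt(4 - 2*(-1/5))/2 - 16/15)**2 = (5*sqrt(4 + 2/5)/2 - 16/15)**2 = (5*sqrt(22/5)/2 - 16/15)**2 = (5*(sqrt(110)/5)/2 - 16/15)**2 = (sqrt(110)/2 - 16/15)**2 = (-16/15 + sqrt(110)/2)**2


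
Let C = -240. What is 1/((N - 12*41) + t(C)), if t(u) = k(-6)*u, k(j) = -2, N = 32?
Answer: 1/20 ≈ 0.050000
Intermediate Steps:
t(u) = -2*u
1/((N - 12*41) + t(C)) = 1/((32 - 12*41) - 2*(-240)) = 1/((32 - 492) + 480) = 1/(-460 + 480) = 1/20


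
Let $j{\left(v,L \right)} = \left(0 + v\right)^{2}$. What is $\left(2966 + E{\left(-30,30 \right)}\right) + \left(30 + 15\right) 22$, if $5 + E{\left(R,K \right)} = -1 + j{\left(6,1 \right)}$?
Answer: $3986$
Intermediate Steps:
$j{\left(v,L \right)} = v^{2}$
$E{\left(R,K \right)} = 30$ ($E{\left(R,K \right)} = -5 - \left(1 - 6^{2}\right) = -5 + \left(-1 + 36\right) = -5 + 35 = 30$)
$\left(2966 + E{\left(-30,30 \right)}\right) + \left(30 + 15\right) 22 = \left(2966 + 30\right) + \left(30 + 15\right) 22 = 2996 + 45 \cdot 22 = 2996 + 990 = 3986$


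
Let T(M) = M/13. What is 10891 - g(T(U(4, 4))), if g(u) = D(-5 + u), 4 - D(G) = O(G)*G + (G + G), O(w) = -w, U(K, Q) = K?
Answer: 1834596/169 ≈ 10856.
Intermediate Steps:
T(M) = M/13 (T(M) = M*(1/13) = M/13)
D(G) = 4 + G² - 2*G (D(G) = 4 - ((-G)*G + (G + G)) = 4 - (-G² + 2*G) = 4 + (G² - 2*G) = 4 + G² - 2*G)
g(u) = 14 + (-5 + u)² - 2*u (g(u) = 4 + (-5 + u)² - 2*(-5 + u) = 4 + (-5 + u)² + (10 - 2*u) = 14 + (-5 + u)² - 2*u)
10891 - g(T(U(4, 4))) = 10891 - (39 + ((1/13)*4)² - 12*4/13) = 10891 - (39 + (4/13)² - 12*4/13) = 10891 - (39 + 16/169 - 48/13) = 10891 - 1*5983/169 = 10891 - 5983/169 = 1834596/169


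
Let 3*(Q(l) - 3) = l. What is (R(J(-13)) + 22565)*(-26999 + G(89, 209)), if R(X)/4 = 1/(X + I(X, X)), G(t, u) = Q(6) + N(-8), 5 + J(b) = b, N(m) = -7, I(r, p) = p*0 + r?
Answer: -5483471084/9 ≈ -6.0927e+8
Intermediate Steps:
I(r, p) = r (I(r, p) = 0 + r = r)
Q(l) = 3 + l/3
J(b) = -5 + b
G(t, u) = -2 (G(t, u) = (3 + (⅓)*6) - 7 = (3 + 2) - 7 = 5 - 7 = -2)
R(X) = 2/X (R(X) = 4/(X + X) = 4/((2*X)) = 4*(1/(2*X)) = 2/X)
(R(J(-13)) + 22565)*(-26999 + G(89, 209)) = (2/(-5 - 13) + 22565)*(-26999 - 2) = (2/(-18) + 22565)*(-27001) = (2*(-1/18) + 22565)*(-27001) = (-⅑ + 22565)*(-27001) = (203084/9)*(-27001) = -5483471084/9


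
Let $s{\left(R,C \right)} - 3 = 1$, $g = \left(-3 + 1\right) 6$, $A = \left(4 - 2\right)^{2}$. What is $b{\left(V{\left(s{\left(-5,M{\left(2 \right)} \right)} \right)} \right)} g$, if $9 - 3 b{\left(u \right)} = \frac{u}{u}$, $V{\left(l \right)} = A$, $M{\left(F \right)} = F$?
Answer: $-32$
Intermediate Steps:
$A = 4$ ($A = 2^{2} = 4$)
$g = -12$ ($g = \left(-2\right) 6 = -12$)
$s{\left(R,C \right)} = 4$ ($s{\left(R,C \right)} = 3 + 1 = 4$)
$V{\left(l \right)} = 4$
$b{\left(u \right)} = \frac{8}{3}$ ($b{\left(u \right)} = 3 - \frac{u \frac{1}{u}}{3} = 3 - \frac{1}{3} = \frac{8}{3}$)
$b{\left(V{\left(s{\left(-5,M{\left(2 \right)} \right)} \right)} \right)} g = \frac{8}{3} \left(-12\right) = -32$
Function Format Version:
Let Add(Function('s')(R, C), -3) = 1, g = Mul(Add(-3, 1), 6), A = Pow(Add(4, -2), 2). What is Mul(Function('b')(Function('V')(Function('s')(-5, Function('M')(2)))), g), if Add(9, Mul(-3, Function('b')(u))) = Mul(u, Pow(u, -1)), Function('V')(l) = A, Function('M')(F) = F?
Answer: -32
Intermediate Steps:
A = 4 (A = Pow(2, 2) = 4)
g = -12 (g = Mul(-2, 6) = -12)
Function('s')(R, C) = 4 (Function('s')(R, C) = Add(3, 1) = 4)
Function('V')(l) = 4
Function('b')(u) = Rational(8, 3) (Function('b')(u) = Add(3, Mul(Rational(-1, 3), Mul(u, Pow(u, -1)))) = Add(3, Mul(Rational(-1, 3), 1)) = Add(3, Rational(-1, 3)) = Rational(8, 3))
Mul(Function('b')(Function('V')(Function('s')(-5, Function('M')(2)))), g) = Mul(Rational(8, 3), -12) = -32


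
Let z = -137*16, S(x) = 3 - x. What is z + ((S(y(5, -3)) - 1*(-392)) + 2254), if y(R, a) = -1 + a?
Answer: 461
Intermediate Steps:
z = -2192
z + ((S(y(5, -3)) - 1*(-392)) + 2254) = -2192 + (((3 - (-1 - 3)) - 1*(-392)) + 2254) = -2192 + (((3 - 1*(-4)) + 392) + 2254) = -2192 + (((3 + 4) + 392) + 2254) = -2192 + ((7 + 392) + 2254) = -2192 + (399 + 2254) = -2192 + 2653 = 461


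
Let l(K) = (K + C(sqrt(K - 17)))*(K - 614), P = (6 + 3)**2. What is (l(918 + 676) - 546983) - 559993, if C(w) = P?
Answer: 534524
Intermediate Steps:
P = 81 (P = 9**2 = 81)
C(w) = 81
l(K) = (-614 + K)*(81 + K) (l(K) = (K + 81)*(K - 614) = (81 + K)*(-614 + K) = (-614 + K)*(81 + K))
(l(918 + 676) - 546983) - 559993 = ((-49734 + (918 + 676)**2 - 533*(918 + 676)) - 546983) - 559993 = ((-49734 + 1594**2 - 533*1594) - 546983) - 559993 = ((-49734 + 2540836 - 849602) - 546983) - 559993 = (1641500 - 546983) - 559993 = 1094517 - 559993 = 534524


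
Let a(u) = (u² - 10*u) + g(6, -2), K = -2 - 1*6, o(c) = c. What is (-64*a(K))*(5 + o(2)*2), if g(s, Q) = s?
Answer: -86400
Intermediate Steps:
K = -8 (K = -2 - 6 = -8)
a(u) = 6 + u² - 10*u (a(u) = (u² - 10*u) + 6 = 6 + u² - 10*u)
(-64*a(K))*(5 + o(2)*2) = (-64*(6 + (-8)² - 10*(-8)))*(5 + 2*2) = (-64*(6 + 64 + 80))*(5 + 4) = -64*150*9 = -9600*9 = -86400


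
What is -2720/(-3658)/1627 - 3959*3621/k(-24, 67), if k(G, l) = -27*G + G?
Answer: -14219817467799/618962864 ≈ -22974.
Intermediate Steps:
k(G, l) = -26*G
-2720/(-3658)/1627 - 3959*3621/k(-24, 67) = -2720/(-3658)/1627 - 3959/(-26*(-24)/3621) = -2720*(-1/3658)*(1/1627) - 3959/(624*(1/3621)) = (1360/1829)*(1/1627) - 3959/208/1207 = 1360/2975783 - 3959*1207/208 = 1360/2975783 - 4778513/208 = -14219817467799/618962864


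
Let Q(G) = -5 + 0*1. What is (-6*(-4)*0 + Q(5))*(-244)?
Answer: 1220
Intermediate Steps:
Q(G) = -5 (Q(G) = -5 + 0 = -5)
(-6*(-4)*0 + Q(5))*(-244) = (-6*(-4)*0 - 5)*(-244) = (24*0 - 5)*(-244) = (0 - 5)*(-244) = -5*(-244) = 1220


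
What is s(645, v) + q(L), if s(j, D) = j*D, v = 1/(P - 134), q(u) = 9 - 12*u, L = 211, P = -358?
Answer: -413987/164 ≈ -2524.3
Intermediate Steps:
v = -1/492 (v = 1/(-358 - 134) = 1/(-492) = -1/492 ≈ -0.0020325)
s(j, D) = D*j
s(645, v) + q(L) = -1/492*645 + (9 - 12*211) = -215/164 + (9 - 2532) = -215/164 - 2523 = -413987/164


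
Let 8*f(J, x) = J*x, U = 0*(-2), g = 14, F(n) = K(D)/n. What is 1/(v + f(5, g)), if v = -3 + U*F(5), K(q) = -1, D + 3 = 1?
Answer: 4/23 ≈ 0.17391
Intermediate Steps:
D = -2 (D = -3 + 1 = -2)
F(n) = -1/n
U = 0
f(J, x) = J*x/8 (f(J, x) = (J*x)/8 = J*x/8)
v = -3 (v = -3 + 0*(-1/5) = -3 + 0*(-1*⅕) = -3 + 0*(-⅕) = -3 + 0 = -3)
1/(v + f(5, g)) = 1/(-3 + (⅛)*5*14) = 1/(-3 + 35/4) = 1/(23/4) = 4/23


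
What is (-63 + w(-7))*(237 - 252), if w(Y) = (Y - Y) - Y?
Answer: 840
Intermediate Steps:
w(Y) = -Y (w(Y) = 0 - Y = -Y)
(-63 + w(-7))*(237 - 252) = (-63 - 1*(-7))*(237 - 252) = (-63 + 7)*(-15) = -56*(-15) = 840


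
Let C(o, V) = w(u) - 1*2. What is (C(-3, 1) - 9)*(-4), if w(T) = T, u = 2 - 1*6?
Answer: 60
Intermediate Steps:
u = -4 (u = 2 - 6 = -4)
C(o, V) = -6 (C(o, V) = -4 - 1*2 = -4 - 2 = -6)
(C(-3, 1) - 9)*(-4) = (-6 - 9)*(-4) = -15*(-4) = 60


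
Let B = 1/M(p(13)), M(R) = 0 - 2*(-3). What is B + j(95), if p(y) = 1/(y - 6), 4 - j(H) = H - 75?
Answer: -95/6 ≈ -15.833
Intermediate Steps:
j(H) = 79 - H (j(H) = 4 - (H - 75) = 4 - (-75 + H) = 4 + (75 - H) = 79 - H)
p(y) = 1/(-6 + y)
M(R) = 6 (M(R) = 0 + 6 = 6)
B = 1/6 ≈ 0.16667
B + j(95) = 1/6 + (79 - 1*95) = 1/6 + (79 - 95) = 1/6 - 16 = -95/6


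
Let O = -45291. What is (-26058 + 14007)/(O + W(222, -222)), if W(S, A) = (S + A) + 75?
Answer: 1339/5024 ≈ 0.26652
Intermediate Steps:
W(S, A) = 75 + A + S (W(S, A) = (A + S) + 75 = 75 + A + S)
(-26058 + 14007)/(O + W(222, -222)) = (-26058 + 14007)/(-45291 + (75 - 222 + 222)) = -12051/(-45291 + 75) = -12051/(-45216) = -12051*(-1/45216) = 1339/5024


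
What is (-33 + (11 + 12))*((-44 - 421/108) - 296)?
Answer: 185705/54 ≈ 3439.0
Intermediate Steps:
(-33 + (11 + 12))*((-44 - 421/108) - 296) = (-33 + 23)*((-44 - 421*1/108) - 296) = -10*((-44 - 421/108) - 296) = -10*(-5173/108 - 296) = -10*(-37141/108) = 185705/54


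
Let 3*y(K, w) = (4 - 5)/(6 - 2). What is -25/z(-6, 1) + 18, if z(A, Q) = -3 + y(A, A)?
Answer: 966/37 ≈ 26.108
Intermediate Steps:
y(K, w) = -1/12 (y(K, w) = ((4 - 5)/(6 - 2))/3 = (-1/4)/3 = (-1*1/4)/3 = (1/3)*(-1/4) = -1/12)
z(A, Q) = -37/12 (z(A, Q) = -3 - 1/12 = -37/12)
-25/z(-6, 1) + 18 = -25/(-37/12) + 18 = -25*(-12/37) + 18 = 300/37 + 18 = 966/37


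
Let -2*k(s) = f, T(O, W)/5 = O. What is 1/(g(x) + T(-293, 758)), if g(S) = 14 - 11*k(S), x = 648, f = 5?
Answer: -2/2847 ≈ -0.00070249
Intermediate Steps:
T(O, W) = 5*O
k(s) = -5/2 (k(s) = -½*5 = -5/2)
g(S) = 83/2 (g(S) = 14 - 11*(-5/2) = 14 + 55/2 = 83/2)
1/(g(x) + T(-293, 758)) = 1/(83/2 + 5*(-293)) = 1/(83/2 - 1465) = 1/(-2847/2) = -2/2847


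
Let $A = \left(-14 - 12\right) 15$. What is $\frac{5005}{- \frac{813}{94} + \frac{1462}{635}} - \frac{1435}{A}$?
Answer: $- \frac{23193655751}{29548506} \approx -784.93$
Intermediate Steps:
$A = -390$ ($A = \left(-26\right) 15 = -390$)
$\frac{5005}{- \frac{813}{94} + \frac{1462}{635}} - \frac{1435}{A} = \frac{5005}{- \frac{813}{94} + \frac{1462}{635}} - \frac{1435}{-390} = \frac{5005}{\left(-813\right) \frac{1}{94} + 1462 \cdot \frac{1}{635}} - - \frac{287}{78} = \frac{5005}{- \frac{813}{94} + \frac{1462}{635}} + \frac{287}{78} = \frac{5005}{- \frac{378827}{59690}} + \frac{287}{78} = 5005 \left(- \frac{59690}{378827}\right) + \frac{287}{78} = - \frac{298748450}{378827} + \frac{287}{78} = - \frac{23193655751}{29548506}$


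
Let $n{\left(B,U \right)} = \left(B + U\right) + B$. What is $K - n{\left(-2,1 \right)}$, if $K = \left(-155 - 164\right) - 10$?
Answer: $-326$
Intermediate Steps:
$n{\left(B,U \right)} = U + 2 B$
$K = -329$ ($K = -319 - 10 = -329$)
$K - n{\left(-2,1 \right)} = -329 - \left(1 + 2 \left(-2\right)\right) = -329 - \left(1 - 4\right) = -329 - -3 = -329 + 3 = -326$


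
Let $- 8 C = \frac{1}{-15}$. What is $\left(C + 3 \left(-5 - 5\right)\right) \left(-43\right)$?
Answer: $\frac{154757}{120} \approx 1289.6$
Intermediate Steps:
$C = \frac{1}{120}$ ($C = - \frac{1}{8 \left(-15\right)} = \left(- \frac{1}{8}\right) \left(- \frac{1}{15}\right) = \frac{1}{120} \approx 0.0083333$)
$\left(C + 3 \left(-5 - 5\right)\right) \left(-43\right) = \left(\frac{1}{120} + 3 \left(-5 - 5\right)\right) \left(-43\right) = \left(\frac{1}{120} + 3 \left(-10\right)\right) \left(-43\right) = \left(\frac{1}{120} - 30\right) \left(-43\right) = \left(- \frac{3599}{120}\right) \left(-43\right) = \frac{154757}{120}$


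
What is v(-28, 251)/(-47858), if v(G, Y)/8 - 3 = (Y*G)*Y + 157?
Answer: 7055472/23929 ≈ 294.85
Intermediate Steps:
v(G, Y) = 1280 + 8*G*Y² (v(G, Y) = 24 + 8*((Y*G)*Y + 157) = 24 + 8*((G*Y)*Y + 157) = 24 + 8*(G*Y² + 157) = 24 + 8*(157 + G*Y²) = 24 + (1256 + 8*G*Y²) = 1280 + 8*G*Y²)
v(-28, 251)/(-47858) = (1280 + 8*(-28)*251²)/(-47858) = (1280 + 8*(-28)*63001)*(-1/47858) = (1280 - 14112224)*(-1/47858) = -14110944*(-1/47858) = 7055472/23929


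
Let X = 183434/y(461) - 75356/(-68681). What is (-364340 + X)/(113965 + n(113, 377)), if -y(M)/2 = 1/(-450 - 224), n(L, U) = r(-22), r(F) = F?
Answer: 4220647936514/7825719183 ≈ 539.33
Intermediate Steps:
n(L, U) = -22
y(M) = 1/337 (y(M) = -2/(-450 - 224) = -2/(-674) = -2*(-1/674) = 1/337)
X = 4245671172054/68681 (X = 183434/(1/337) - 75356/(-68681) = 183434*337 - 75356*(-1/68681) = 61817258 + 75356/68681 = 4245671172054/68681 ≈ 6.1817e+7)
(-364340 + X)/(113965 + n(113, 377)) = (-364340 + 4245671172054/68681)/(113965 - 22) = (4220647936514/68681)/113943 = (4220647936514/68681)*(1/113943) = 4220647936514/7825719183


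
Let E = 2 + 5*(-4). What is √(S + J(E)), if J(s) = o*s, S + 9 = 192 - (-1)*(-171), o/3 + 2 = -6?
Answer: 2*√111 ≈ 21.071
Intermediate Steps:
o = -24 (o = -6 + 3*(-6) = -6 - 18 = -24)
E = -18 (E = 2 - 20 = -18)
S = 12 (S = -9 + (192 - (-1)*(-171)) = -9 + (192 - 1*171) = -9 + (192 - 171) = -9 + 21 = 12)
J(s) = -24*s
√(S + J(E)) = √(12 - 24*(-18)) = √(12 + 432) = √444 = 2*√111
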